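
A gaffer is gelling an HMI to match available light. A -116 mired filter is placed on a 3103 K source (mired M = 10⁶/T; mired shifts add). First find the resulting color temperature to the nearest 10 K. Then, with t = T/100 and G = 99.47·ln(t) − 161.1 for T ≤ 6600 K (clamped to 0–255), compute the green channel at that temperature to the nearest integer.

225

M_in = 10⁶/3103 = 322.27; M_out = 322.27 + (-116) = 206.27.
T_out = 10⁶/206.27 = 4848.0 K → 4850 K; t = 48.5.
G = 99.47·ln 48.5 − 161.1 = 99.47·3.8816 − 161.1 = 224.999.
Rounded: 225.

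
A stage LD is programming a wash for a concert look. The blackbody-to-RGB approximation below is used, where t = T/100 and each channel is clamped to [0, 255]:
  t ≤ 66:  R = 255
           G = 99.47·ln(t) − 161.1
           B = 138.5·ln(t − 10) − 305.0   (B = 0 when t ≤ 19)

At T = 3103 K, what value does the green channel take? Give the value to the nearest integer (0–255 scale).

t = 3103/100 = 31.03; the t ≤ 66 branch applies.
G = 99.47·ln 31.03 − 161.1 = 99.47·3.4350 − 161.1 = 180.575.
Rounded: 181.

181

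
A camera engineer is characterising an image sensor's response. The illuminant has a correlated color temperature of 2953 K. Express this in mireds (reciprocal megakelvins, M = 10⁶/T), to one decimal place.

M = 10⁶ / 2953 = 338.639 → 338.6 mireds.

338.6 mireds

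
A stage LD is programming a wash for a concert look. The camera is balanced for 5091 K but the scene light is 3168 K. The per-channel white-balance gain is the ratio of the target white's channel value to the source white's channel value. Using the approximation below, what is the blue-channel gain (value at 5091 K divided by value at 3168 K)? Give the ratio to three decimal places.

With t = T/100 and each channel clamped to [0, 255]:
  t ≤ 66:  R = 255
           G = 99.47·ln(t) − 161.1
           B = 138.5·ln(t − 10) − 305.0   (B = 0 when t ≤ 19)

At 3168 K (t = 31.68):
  B = 138.5·ln(31.68 − 10) − 305.0 = 138.5·ln 21.68 − 305.0 = 138.5·3.0764 − 305.0 = 121.080.
At 5091 K (t = 50.91):
  B = 138.5·ln(50.91 − 10) − 305.0 = 138.5·ln 40.91 − 305.0 = 138.5·3.7114 − 305.0 = 209.025.
Gain = 209.025 / 121.080 = 1.7263 → 1.726.

1.726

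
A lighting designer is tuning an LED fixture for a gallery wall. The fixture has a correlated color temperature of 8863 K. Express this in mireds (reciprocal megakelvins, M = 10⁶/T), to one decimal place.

M = 10⁶ / 8863 = 112.829 → 112.8 mireds.

112.8 mireds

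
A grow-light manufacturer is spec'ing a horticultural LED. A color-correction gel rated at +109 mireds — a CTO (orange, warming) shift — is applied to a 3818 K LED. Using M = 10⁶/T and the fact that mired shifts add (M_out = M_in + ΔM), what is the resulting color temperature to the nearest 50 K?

M_in = 10⁶/3818 = 261.92 mireds.
M_out = 261.92 + (+109) = 370.92 mireds.
T_out = 10⁶/370.92 = 2696.0 K → 2700 K.

2700 K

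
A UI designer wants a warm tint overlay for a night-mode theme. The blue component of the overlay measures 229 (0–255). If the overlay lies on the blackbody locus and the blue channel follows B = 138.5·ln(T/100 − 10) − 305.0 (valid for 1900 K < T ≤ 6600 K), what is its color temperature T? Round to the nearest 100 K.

5700 K

ln(t − 10) = (229 + 305.0) / 138.5 = 3.8556.
t − 10 = e^3.8556 = 47.257, so t = 57.257.
T = 100·t = 5726 K → 5700 K to the nearest 100 K.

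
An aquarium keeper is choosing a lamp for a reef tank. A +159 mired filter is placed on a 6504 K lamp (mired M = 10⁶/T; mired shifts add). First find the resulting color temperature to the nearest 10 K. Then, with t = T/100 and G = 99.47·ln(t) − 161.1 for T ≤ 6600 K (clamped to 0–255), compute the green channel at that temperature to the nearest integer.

M_in = 10⁶/6504 = 153.75; M_out = 153.75 + (+159) = 312.75.
T_out = 10⁶/312.75 = 3197.4 K → 3200 K; t = 32.
G = 99.47·ln 32 − 161.1 = 99.47·3.4657 − 161.1 = 183.637.
Rounded: 184.

184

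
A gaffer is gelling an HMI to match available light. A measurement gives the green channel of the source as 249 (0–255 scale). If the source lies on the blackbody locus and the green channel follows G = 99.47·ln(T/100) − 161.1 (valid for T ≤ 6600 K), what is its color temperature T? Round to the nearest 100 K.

ln t = (249 + 161.1) / 99.47 = 4.1229.
t = e^4.1229 = 61.735.
T = 100·t = 6174 K → 6200 K to the nearest 100 K.

6200 K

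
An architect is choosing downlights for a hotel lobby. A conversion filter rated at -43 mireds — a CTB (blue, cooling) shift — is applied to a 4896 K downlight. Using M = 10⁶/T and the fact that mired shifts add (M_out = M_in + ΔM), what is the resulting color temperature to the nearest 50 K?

6200 K

M_in = 10⁶/4896 = 204.25 mireds.
M_out = 204.25 + (-43) = 161.25 mireds.
T_out = 10⁶/161.25 = 6201.6 K → 6200 K.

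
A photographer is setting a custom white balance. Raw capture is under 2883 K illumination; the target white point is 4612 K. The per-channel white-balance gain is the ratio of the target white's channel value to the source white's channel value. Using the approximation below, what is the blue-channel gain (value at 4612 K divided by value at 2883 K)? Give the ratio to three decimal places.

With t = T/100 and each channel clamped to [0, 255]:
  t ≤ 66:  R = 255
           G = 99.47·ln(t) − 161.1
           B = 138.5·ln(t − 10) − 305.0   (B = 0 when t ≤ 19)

At 2883 K (t = 28.83):
  B = 138.5·ln(28.83 − 10) − 305.0 = 138.5·ln 18.83 − 305.0 = 138.5·2.9355 − 305.0 = 101.560.
At 4612 K (t = 46.12):
  B = 138.5·ln(46.12 − 10) − 305.0 = 138.5·ln 36.12 − 305.0 = 138.5·3.5868 − 305.0 = 191.778.
Gain = 191.778 / 101.560 = 1.8883 → 1.888.

1.888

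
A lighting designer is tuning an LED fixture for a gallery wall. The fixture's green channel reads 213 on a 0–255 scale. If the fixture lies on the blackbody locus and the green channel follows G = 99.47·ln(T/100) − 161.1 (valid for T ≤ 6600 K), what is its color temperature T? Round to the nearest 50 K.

ln t = (213 + 161.1) / 99.47 = 3.7609.
t = e^3.7609 = 42.989.
T = 100·t = 4299 K → 4300 K to the nearest 50 K.

4300 K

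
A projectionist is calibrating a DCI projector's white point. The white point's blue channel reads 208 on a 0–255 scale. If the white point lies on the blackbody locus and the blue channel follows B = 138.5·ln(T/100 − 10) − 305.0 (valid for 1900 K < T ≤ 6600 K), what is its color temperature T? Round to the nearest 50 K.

ln(t − 10) = (208 + 305.0) / 138.5 = 3.7040.
t − 10 = e^3.7040 = 40.608, so t = 50.608.
T = 100·t = 5061 K → 5050 K to the nearest 50 K.

5050 K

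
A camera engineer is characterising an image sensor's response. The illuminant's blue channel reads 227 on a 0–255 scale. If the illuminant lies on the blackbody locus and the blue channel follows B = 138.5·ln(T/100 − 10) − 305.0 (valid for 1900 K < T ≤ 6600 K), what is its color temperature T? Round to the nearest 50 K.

ln(t − 10) = (227 + 305.0) / 138.5 = 3.8412.
t − 10 = e^3.8412 = 46.579, so t = 56.579.
T = 100·t = 5658 K → 5650 K to the nearest 50 K.

5650 K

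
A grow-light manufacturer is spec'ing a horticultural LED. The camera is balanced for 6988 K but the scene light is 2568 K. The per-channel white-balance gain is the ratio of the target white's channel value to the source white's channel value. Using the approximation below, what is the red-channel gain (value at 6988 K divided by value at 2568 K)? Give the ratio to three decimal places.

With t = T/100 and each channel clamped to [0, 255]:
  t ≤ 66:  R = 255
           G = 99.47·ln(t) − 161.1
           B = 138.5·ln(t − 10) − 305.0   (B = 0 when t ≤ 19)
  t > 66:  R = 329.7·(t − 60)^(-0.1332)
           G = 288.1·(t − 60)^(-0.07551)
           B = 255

At 2568 K (t = 25.68):
  R = 255 by definition for t ≤ 66.
At 6988 K (t = 69.88):
  R = 329.7·(69.88 − 60)^(-0.1332) = 329.7·9.88^(-0.1332) = 329.7·0.73705 = 243.006.
Gain = 243.006 / 255.000 = 0.9530 → 0.953.

0.953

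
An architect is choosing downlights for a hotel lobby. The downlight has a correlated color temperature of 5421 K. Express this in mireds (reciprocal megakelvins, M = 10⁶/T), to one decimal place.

M = 10⁶ / 5421 = 184.468 → 184.5 mireds.

184.5 mireds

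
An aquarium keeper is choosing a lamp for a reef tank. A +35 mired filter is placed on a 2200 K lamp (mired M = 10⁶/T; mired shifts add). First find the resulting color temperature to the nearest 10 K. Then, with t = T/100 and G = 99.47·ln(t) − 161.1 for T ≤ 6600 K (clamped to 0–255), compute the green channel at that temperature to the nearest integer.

M_in = 10⁶/2200 = 454.55; M_out = 454.55 + (+35) = 489.55.
T_out = 10⁶/489.55 = 2042.7 K → 2040 K; t = 20.4.
G = 99.47·ln 20.4 − 161.1 = 99.47·3.0155 − 161.1 = 138.855.
Rounded: 139.

139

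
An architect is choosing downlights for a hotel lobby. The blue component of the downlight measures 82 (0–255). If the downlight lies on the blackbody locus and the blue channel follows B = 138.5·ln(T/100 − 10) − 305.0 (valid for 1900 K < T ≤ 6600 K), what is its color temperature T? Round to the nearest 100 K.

2600 K

ln(t − 10) = (82 + 305.0) / 138.5 = 2.7942.
t − 10 = e^2.7942 = 16.350, so t = 26.350.
T = 100·t = 2635 K → 2600 K to the nearest 100 K.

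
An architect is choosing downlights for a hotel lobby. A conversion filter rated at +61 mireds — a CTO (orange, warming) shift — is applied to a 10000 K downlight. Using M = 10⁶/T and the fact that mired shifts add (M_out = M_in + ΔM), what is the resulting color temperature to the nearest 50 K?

M_in = 10⁶/10000 = 100.00 mireds.
M_out = 100.00 + (+61) = 161.00 mireds.
T_out = 10⁶/161.00 = 6211.2 K → 6200 K.

6200 K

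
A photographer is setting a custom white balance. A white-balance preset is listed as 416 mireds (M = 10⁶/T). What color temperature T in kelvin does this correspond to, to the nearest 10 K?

2400 K

T = 10⁶ / 416 = 2403.85 K → 2400 K.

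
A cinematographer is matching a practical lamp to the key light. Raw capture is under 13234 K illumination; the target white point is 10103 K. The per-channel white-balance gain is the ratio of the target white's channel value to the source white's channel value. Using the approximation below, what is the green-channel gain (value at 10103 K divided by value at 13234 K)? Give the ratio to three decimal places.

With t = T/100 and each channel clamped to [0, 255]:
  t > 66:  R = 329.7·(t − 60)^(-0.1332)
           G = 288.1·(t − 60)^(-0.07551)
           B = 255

At 13234 K (t = 132.34):
  G = 288.1·(132.34 − 60)^(-0.07551) = 288.1·72.34^(-0.07551) = 288.1·0.72377 = 208.517.
At 10103 K (t = 101.03):
  G = 288.1·(101.03 − 60)^(-0.07551) = 288.1·41.03^(-0.07551) = 288.1·0.75543 = 217.640.
Gain = 217.640 / 208.517 = 1.0437 → 1.044.

1.044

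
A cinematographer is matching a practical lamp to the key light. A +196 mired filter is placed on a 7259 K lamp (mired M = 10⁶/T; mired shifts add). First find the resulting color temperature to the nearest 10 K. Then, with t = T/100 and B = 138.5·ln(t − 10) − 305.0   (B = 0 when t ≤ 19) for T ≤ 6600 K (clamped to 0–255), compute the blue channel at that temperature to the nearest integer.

M_in = 10⁶/7259 = 137.76; M_out = 137.76 + (+196) = 333.76.
T_out = 10⁶/333.76 = 2996.2 K → 3000 K; t = 30.
B = 138.5·ln(30 − 10) − 305.0 = 138.5·ln 20 − 305.0 = 138.5·2.9957 − 305.0 = 109.909.
Rounded: 110.

110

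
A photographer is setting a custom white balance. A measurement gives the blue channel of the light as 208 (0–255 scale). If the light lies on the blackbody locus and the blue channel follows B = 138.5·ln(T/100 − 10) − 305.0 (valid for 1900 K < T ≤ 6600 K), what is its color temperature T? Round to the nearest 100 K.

5100 K

ln(t − 10) = (208 + 305.0) / 138.5 = 3.7040.
t − 10 = e^3.7040 = 40.608, so t = 50.608.
T = 100·t = 5061 K → 5100 K to the nearest 100 K.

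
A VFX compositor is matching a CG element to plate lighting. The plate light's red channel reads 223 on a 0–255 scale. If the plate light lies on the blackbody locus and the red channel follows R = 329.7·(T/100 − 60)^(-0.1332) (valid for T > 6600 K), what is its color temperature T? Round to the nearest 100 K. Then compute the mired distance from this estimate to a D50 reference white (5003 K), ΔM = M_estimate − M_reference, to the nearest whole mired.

(t − 60)^(-0.1332) = 223/329.7 = 0.67637.
t − 60 = 0.67637^(1/-0.1332) = 0.67637^(-7.508) = 18.831, so t = 78.831.
T = 100·t = 7883 K → 7900 K to the nearest 100 K.
M_estimate = 10⁶/7900 = 126.58; M_reference = 10⁶/5003 = 199.88.
ΔM = 126.58 − 199.88 = -73.30 → -73 mireds.

-73 mireds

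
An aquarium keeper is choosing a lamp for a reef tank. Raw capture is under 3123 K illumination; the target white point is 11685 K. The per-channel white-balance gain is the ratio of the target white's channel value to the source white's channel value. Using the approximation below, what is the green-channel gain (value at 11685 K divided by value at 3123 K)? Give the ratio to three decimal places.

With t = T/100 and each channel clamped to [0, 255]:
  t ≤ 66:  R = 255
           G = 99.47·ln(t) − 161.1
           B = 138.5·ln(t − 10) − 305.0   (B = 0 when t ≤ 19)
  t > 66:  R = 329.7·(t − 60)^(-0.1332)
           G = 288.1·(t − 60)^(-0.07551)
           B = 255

At 3123 K (t = 31.23):
  G = 99.47·ln 31.23 − 161.1 = 99.47·3.4414 − 161.1 = 181.214.
At 11685 K (t = 116.85):
  G = 288.1·(116.85 − 60)^(-0.07551) = 288.1·56.85^(-0.07551) = 288.1·0.73706 = 212.346.
Gain = 212.346 / 181.214 = 1.1718 → 1.172.

1.172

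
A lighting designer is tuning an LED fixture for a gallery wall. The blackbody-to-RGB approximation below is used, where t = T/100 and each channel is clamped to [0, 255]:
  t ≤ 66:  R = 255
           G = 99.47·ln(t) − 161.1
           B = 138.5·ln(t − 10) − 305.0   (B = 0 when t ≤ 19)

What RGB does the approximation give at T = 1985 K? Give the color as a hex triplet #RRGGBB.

#FF880C

t = 1985/100 = 19.85; the t ≤ 66 branch applies.
R = 255 by definition for t ≤ 66.
G = 99.47·ln 19.85 − 161.1 = 99.47·2.9882 − 161.1 = 136.137.
B = 138.5·ln(19.85 − 10) − 305.0 = 138.5·ln 9.85 − 305.0 = 138.5·2.2875 − 305.0 = 11.815.
Rounded: (255, 136, 12).
In hex: #FF880C.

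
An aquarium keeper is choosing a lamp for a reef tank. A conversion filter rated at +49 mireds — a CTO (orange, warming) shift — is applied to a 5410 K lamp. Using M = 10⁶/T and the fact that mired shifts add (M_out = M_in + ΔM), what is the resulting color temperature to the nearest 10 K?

4280 K

M_in = 10⁶/5410 = 184.84 mireds.
M_out = 184.84 + (+49) = 233.84 mireds.
T_out = 10⁶/233.84 = 4276.4 K → 4280 K.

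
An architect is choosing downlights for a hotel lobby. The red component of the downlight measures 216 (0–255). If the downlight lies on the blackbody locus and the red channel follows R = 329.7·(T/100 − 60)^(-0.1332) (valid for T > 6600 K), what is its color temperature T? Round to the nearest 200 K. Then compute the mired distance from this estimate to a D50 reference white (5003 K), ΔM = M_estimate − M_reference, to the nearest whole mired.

(t − 60)^(-0.1332) = 216/329.7 = 0.65514.
t − 60 = 0.65514^(1/-0.1332) = 0.65514^(-7.508) = 23.926, so t = 83.926.
T = 100·t = 8393 K → 8400 K to the nearest 200 K.
M_estimate = 10⁶/8400 = 119.05; M_reference = 10⁶/5003 = 199.88.
ΔM = 119.05 − 199.88 = -80.83 → -81 mireds.

-81 mireds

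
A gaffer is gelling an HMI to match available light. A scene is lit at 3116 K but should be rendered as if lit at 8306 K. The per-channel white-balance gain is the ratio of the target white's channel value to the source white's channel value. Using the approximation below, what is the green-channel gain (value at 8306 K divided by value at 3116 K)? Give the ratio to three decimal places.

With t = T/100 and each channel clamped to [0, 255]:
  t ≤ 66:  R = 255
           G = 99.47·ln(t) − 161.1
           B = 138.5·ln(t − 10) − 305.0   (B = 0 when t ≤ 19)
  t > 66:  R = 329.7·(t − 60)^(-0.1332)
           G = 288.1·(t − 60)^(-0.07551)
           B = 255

At 3116 K (t = 31.16):
  G = 99.47·ln 31.16 − 161.1 = 99.47·3.4391 − 161.1 = 180.991.
At 8306 K (t = 83.06):
  G = 288.1·(83.06 − 60)^(-0.07551) = 288.1·23.06^(-0.07551) = 288.1·0.78902 = 227.318.
Gain = 227.318 / 180.991 = 1.2560 → 1.256.

1.256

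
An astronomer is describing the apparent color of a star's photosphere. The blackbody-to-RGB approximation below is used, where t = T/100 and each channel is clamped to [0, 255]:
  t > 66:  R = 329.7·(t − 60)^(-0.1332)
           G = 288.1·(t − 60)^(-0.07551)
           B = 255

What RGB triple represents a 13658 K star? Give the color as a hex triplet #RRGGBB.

#B9D0FF

t = 13658/100 = 136.58; the t > 66 branch applies.
R = 329.7·(136.58 − 60)^(-0.1332) = 329.7·76.58^(-0.1332) = 329.7·0.56109 = 184.993.
G = 288.1·(136.58 − 60)^(-0.07551) = 288.1·76.58^(-0.07551) = 288.1·0.72066 = 207.622.
B = 255 by definition for t > 66.
Rounded: (185, 208, 255).
In hex: #B9D0FF.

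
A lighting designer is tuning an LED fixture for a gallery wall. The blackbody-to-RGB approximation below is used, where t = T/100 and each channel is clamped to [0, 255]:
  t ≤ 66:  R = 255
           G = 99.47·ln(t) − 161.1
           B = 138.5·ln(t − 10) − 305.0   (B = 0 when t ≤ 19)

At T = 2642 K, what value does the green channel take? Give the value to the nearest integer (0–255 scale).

165

t = 2642/100 = 26.42; the t ≤ 66 branch applies.
G = 99.47·ln 26.42 − 161.1 = 99.47·3.2741 − 161.1 = 164.577.
Rounded: 165.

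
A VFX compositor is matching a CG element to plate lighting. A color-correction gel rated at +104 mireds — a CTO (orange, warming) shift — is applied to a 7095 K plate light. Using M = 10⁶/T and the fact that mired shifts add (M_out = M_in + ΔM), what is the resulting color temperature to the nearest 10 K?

M_in = 10⁶/7095 = 140.94 mireds.
M_out = 140.94 + (+104) = 244.94 mireds.
T_out = 10⁶/244.94 = 4082.6 K → 4080 K.

4080 K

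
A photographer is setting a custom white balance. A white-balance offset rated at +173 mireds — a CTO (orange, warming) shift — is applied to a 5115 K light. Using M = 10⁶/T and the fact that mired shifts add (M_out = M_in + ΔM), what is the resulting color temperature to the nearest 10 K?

M_in = 10⁶/5115 = 195.50 mireds.
M_out = 195.50 + (+173) = 368.50 mireds.
T_out = 10⁶/368.50 = 2713.7 K → 2710 K.

2710 K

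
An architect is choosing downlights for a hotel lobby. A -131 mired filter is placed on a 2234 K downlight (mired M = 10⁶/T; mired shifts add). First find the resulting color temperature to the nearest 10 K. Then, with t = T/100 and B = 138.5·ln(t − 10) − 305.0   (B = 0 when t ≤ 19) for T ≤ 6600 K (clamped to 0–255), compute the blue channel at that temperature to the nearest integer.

121

M_in = 10⁶/2234 = 447.63; M_out = 447.63 + (-131) = 316.63.
T_out = 10⁶/316.63 = 3158.3 K → 3160 K; t = 31.6.
B = 138.5·ln(31.6 − 10) − 305.0 = 138.5·ln 21.6 − 305.0 = 138.5·3.0727 − 305.0 = 120.568.
Rounded: 121.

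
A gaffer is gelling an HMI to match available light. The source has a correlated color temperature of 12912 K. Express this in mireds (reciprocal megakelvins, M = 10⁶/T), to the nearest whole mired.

77 mireds

M = 10⁶ / 12912 = 77.447 → 77 mireds.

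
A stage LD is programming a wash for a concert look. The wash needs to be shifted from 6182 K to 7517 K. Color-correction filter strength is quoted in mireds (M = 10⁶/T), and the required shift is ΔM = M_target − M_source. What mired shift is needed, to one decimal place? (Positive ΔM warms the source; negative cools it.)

M_source = 10⁶/6182 = 161.760; M_target = 10⁶/7517 = 133.032.
ΔM = 133.032 − 161.760 = -28.728 → -28.7 mireds, a cooling shift.

-28.7 mireds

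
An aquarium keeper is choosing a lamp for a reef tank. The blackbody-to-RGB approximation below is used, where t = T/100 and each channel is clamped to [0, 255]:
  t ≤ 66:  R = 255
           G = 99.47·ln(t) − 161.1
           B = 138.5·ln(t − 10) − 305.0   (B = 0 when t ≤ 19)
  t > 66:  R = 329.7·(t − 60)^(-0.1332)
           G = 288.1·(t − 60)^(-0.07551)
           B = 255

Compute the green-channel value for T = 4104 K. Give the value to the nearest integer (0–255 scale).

208

t = 4104/100 = 41.04; the t ≤ 66 branch applies.
G = 99.47·ln 41.04 − 161.1 = 99.47·3.7145 − 161.1 = 208.386.
Rounded: 208.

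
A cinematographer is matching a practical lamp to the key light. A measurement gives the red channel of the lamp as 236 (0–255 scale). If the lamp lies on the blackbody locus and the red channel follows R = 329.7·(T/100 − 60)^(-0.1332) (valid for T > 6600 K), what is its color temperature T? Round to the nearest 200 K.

7200 K

(t − 60)^(-0.1332) = 236/329.7 = 0.71580.
t − 60 = 0.71580^(1/-0.1332) = 0.71580^(-7.508) = 12.307, so t = 72.307.
T = 100·t = 7231 K → 7200 K to the nearest 200 K.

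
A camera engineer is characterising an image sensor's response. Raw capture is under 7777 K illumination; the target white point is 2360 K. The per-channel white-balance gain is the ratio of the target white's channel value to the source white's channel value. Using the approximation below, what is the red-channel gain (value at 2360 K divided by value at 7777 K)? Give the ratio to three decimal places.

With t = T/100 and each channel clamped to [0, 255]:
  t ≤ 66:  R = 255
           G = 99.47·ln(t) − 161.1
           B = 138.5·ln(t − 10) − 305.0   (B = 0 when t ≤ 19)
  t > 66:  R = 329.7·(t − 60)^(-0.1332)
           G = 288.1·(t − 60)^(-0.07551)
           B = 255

At 7777 K (t = 77.77):
  R = 329.7·(77.77 − 60)^(-0.1332) = 329.7·17.77^(-0.1332) = 329.7·0.68162 = 224.730.
At 2360 K (t = 23.6):
  R = 255 by definition for t ≤ 66.
Gain = 255.000 / 224.730 = 1.1347 → 1.135.

1.135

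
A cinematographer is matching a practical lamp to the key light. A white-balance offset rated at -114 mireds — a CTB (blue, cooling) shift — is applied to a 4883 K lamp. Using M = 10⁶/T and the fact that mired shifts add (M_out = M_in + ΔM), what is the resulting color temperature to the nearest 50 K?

M_in = 10⁶/4883 = 204.79 mireds.
M_out = 204.79 + (-114) = 90.79 mireds.
T_out = 10⁶/90.79 = 11014.2 K → 11000 K.

11000 K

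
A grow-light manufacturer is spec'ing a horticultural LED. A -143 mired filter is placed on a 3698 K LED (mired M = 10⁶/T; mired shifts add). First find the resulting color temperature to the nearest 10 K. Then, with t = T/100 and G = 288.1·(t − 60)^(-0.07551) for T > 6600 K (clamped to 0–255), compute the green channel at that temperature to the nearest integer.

231

M_in = 10⁶/3698 = 270.42; M_out = 270.42 + (-143) = 127.42.
T_out = 10⁶/127.42 = 7848.3 K → 7850 K; t = 78.5.
G = 288.1·(78.5 − 60)^(-0.07551) = 288.1·18.5^(-0.07551) = 288.1·0.80226 = 231.131.
Rounded: 231.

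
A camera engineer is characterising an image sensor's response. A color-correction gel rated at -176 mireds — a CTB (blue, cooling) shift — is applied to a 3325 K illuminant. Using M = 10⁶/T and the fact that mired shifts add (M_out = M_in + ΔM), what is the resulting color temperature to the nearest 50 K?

8000 K

M_in = 10⁶/3325 = 300.75 mireds.
M_out = 300.75 + (-176) = 124.75 mireds.
T_out = 10⁶/124.75 = 8015.9 K → 8000 K.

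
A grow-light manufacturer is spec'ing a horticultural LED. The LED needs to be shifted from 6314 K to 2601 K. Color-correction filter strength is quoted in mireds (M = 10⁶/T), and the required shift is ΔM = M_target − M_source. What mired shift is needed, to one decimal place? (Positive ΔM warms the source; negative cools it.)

M_source = 10⁶/6314 = 158.378; M_target = 10⁶/2601 = 384.468.
ΔM = 384.468 − 158.378 = 226.089 → +226.1 mireds, a warming shift.

+226.1 mireds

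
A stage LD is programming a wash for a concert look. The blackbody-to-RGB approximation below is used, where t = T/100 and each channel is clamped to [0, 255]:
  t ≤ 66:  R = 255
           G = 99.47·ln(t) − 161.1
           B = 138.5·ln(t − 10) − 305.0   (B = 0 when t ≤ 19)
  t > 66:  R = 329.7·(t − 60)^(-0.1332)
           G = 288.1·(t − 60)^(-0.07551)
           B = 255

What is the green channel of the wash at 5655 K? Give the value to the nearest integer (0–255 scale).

t = 5655/100 = 56.55; the t ≤ 66 branch applies.
G = 99.47·ln 56.55 − 161.1 = 99.47·4.0351 − 161.1 = 240.274.
Rounded: 240.

240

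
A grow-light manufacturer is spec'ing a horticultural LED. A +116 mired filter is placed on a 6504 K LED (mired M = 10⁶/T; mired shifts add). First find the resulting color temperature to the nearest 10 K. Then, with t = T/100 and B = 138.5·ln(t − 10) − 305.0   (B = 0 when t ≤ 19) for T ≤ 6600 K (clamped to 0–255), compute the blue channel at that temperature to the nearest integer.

M_in = 10⁶/6504 = 153.75; M_out = 153.75 + (+116) = 269.75.
T_out = 10⁶/269.75 = 3707.1 K → 3710 K; t = 37.1.
B = 138.5·ln(37.1 − 10) − 305.0 = 138.5·ln 27.1 − 305.0 = 138.5·3.2995 − 305.0 = 151.985.
Rounded: 152.

152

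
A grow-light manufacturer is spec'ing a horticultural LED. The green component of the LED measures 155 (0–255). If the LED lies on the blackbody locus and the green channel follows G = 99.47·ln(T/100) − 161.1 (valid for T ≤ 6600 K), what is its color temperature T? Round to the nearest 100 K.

ln t = (155 + 161.1) / 99.47 = 3.1778.
t = e^3.1778 = 23.995.
T = 100·t = 2399 K → 2400 K to the nearest 100 K.

2400 K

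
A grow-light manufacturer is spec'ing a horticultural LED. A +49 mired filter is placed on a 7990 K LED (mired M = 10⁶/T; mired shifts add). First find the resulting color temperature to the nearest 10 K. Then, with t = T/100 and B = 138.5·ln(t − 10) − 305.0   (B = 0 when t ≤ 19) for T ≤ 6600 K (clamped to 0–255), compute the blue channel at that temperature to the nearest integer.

229

M_in = 10⁶/7990 = 125.16; M_out = 125.16 + (+49) = 174.16.
T_out = 10⁶/174.16 = 5742.0 K → 5740 K; t = 57.4.
B = 138.5·ln(57.4 − 10) − 305.0 = 138.5·ln 47.4 − 305.0 = 138.5·3.8586 − 305.0 = 229.419.
Rounded: 229.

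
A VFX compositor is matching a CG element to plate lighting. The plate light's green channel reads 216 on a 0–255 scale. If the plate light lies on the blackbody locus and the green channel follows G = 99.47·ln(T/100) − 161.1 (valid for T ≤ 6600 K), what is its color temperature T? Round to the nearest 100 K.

ln t = (216 + 161.1) / 99.47 = 3.7911.
t = e^3.7911 = 44.305.
T = 100·t = 4430 K → 4400 K to the nearest 100 K.

4400 K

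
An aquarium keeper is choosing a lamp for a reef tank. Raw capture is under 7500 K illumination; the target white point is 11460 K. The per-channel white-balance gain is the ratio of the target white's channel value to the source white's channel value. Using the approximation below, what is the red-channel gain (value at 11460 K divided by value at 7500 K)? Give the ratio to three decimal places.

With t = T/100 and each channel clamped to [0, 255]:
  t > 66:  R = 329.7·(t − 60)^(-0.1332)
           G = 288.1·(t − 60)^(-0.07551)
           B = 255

0.842

At 7500 K (t = 75):
  R = 329.7·(75 − 60)^(-0.1332) = 329.7·15^(-0.1332) = 329.7·0.69718 = 229.860.
At 11460 K (t = 114.6):
  R = 329.7·(114.6 − 60)^(-0.1332) = 329.7·54.6^(-0.1332) = 329.7·0.58696 = 193.520.
Gain = 193.520 / 229.860 = 0.8419 → 0.842.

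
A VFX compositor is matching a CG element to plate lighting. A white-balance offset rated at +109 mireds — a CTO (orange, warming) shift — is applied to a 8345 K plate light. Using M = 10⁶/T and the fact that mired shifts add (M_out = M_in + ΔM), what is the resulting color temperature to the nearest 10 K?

4370 K

M_in = 10⁶/8345 = 119.83 mireds.
M_out = 119.83 + (+109) = 228.83 mireds.
T_out = 10⁶/228.83 = 4370.0 K → 4370 K.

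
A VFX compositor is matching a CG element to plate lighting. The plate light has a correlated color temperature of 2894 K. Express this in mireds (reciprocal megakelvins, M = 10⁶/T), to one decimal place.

345.5 mireds

M = 10⁶ / 2894 = 345.543 → 345.5 mireds.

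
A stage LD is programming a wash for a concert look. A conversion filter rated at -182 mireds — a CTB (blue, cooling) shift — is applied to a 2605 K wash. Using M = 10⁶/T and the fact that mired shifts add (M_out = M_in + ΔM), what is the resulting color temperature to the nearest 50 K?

M_in = 10⁶/2605 = 383.88 mireds.
M_out = 383.88 + (-182) = 201.88 mireds.
T_out = 10⁶/201.88 = 4953.5 K → 4950 K.

4950 K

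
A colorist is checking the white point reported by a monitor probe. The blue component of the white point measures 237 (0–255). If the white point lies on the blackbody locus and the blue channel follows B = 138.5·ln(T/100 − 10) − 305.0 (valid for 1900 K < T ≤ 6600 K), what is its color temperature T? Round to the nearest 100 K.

ln(t − 10) = (237 + 305.0) / 138.5 = 3.9134.
t − 10 = e^3.9134 = 50.067, so t = 60.067.
T = 100·t = 6007 K → 6000 K to the nearest 100 K.

6000 K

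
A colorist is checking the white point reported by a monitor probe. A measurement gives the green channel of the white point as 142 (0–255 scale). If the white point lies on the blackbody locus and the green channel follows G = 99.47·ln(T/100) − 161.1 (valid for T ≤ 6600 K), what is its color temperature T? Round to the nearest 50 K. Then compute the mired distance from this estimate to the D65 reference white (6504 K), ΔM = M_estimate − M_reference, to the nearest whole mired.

ln t = (142 + 161.1) / 99.47 = 3.0471.
t = e^3.0471 = 21.055.
T = 100·t = 2106 K → 2100 K to the nearest 50 K.
M_estimate = 10⁶/2100 = 476.19; M_reference = 10⁶/6504 = 153.75.
ΔM = 476.19 − 153.75 = 322.44 → +322 mireds.

+322 mireds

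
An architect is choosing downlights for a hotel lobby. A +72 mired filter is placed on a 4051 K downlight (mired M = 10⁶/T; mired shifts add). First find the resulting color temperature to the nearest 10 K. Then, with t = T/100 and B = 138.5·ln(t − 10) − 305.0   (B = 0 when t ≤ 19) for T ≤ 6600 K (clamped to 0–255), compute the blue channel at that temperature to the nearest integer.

119

M_in = 10⁶/4051 = 246.85; M_out = 246.85 + (+72) = 318.85.
T_out = 10⁶/318.85 = 3136.2 K → 3140 K; t = 31.4.
B = 138.5·ln(31.4 − 10) − 305.0 = 138.5·ln 21.4 − 305.0 = 138.5·3.0634 − 305.0 = 119.280.
Rounded: 119.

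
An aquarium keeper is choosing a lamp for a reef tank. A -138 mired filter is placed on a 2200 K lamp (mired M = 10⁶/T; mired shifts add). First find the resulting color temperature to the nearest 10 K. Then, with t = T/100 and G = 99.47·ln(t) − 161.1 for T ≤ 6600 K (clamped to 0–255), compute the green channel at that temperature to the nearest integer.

182

M_in = 10⁶/2200 = 454.55; M_out = 454.55 + (-138) = 316.55.
T_out = 10⁶/316.55 = 3159.1 K → 3160 K; t = 31.6.
G = 99.47·ln 31.6 − 161.1 = 99.47·3.4532 − 161.1 = 182.386.
Rounded: 182.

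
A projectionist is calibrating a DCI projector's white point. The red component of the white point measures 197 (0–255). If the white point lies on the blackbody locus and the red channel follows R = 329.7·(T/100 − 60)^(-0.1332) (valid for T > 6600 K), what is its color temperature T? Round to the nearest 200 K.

10800 K

(t − 60)^(-0.1332) = 197/329.7 = 0.59751.
t − 60 = 0.59751^(1/-0.1332) = 0.59751^(-7.508) = 47.761, so t = 107.761.
T = 100·t = 10776 K → 10800 K to the nearest 200 K.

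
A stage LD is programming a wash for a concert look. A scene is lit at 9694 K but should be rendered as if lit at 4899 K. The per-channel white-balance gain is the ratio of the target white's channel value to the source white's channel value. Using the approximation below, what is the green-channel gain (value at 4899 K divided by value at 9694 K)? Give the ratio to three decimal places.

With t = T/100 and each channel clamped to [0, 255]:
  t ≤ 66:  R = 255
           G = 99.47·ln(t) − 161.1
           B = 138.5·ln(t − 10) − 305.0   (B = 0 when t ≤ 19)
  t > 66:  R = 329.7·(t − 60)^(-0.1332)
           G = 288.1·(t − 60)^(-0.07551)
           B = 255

1.030

At 9694 K (t = 96.94):
  G = 288.1·(96.94 − 60)^(-0.07551) = 288.1·36.94^(-0.07551) = 288.1·0.76144 = 219.372.
At 4899 K (t = 48.99):
  G = 99.47·ln 48.99 − 161.1 = 99.47·3.8916 − 161.1 = 225.999.
Gain = 225.999 / 219.372 = 1.0302 → 1.030.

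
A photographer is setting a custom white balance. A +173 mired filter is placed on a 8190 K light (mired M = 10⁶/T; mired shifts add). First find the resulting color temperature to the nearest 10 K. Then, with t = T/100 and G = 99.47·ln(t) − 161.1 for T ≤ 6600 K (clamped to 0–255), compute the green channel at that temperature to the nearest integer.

M_in = 10⁶/8190 = 122.10; M_out = 122.10 + (+173) = 295.10.
T_out = 10⁶/295.10 = 3388.7 K → 3390 K; t = 33.9.
G = 99.47·ln 33.9 − 161.1 = 99.47·3.5234 − 161.1 = 189.374.
Rounded: 189.

189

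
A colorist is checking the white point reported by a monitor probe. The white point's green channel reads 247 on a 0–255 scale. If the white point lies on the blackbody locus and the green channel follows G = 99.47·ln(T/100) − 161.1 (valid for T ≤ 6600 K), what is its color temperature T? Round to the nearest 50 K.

6050 K

ln t = (247 + 161.1) / 99.47 = 4.1027.
t = e^4.1027 = 60.506.
T = 100·t = 6051 K → 6050 K to the nearest 50 K.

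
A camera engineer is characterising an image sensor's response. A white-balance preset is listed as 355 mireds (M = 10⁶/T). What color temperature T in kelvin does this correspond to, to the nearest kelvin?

T = 10⁶ / 355 = 2816.90 K → 2817 K.

2817 K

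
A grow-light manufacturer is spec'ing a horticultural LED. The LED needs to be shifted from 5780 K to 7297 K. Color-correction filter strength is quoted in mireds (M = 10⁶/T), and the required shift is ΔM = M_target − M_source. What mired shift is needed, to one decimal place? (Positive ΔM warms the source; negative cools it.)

-36.0 mireds

M_source = 10⁶/5780 = 173.010; M_target = 10⁶/7297 = 137.043.
ΔM = 137.043 − 173.010 = -35.968 → -36.0 mireds, a cooling shift.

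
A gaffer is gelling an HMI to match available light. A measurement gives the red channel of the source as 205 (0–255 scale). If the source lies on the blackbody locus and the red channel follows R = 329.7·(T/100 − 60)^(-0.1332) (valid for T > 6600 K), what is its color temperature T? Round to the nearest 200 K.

(t − 60)^(-0.1332) = 205/329.7 = 0.62178.
t − 60 = 0.62178^(1/-0.1332) = 0.62178^(-7.508) = 35.423, so t = 95.423.
T = 100·t = 9542 K → 9600 K to the nearest 200 K.

9600 K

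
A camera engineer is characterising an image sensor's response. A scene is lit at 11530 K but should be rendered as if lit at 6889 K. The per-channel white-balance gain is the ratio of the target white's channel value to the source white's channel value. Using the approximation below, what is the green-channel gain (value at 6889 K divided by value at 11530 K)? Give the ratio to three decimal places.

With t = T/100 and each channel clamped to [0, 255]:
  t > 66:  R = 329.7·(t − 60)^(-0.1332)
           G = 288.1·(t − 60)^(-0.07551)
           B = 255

At 11530 K (t = 115.3):
  G = 288.1·(115.3 − 60)^(-0.07551) = 288.1·55.3^(-0.07551) = 288.1·0.73860 = 212.789.
At 6889 K (t = 68.89):
  G = 288.1·(68.89 − 60)^(-0.07551) = 288.1·8.89^(-0.07551) = 288.1·0.84791 = 244.282.
Gain = 244.282 / 212.789 = 1.1480 → 1.148.

1.148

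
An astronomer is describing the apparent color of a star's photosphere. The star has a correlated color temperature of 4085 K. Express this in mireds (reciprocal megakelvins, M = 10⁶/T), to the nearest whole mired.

M = 10⁶ / 4085 = 244.798 → 245 mireds.

245 mireds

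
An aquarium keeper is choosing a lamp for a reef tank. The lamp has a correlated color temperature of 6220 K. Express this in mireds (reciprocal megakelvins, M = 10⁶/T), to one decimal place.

M = 10⁶ / 6220 = 160.772 → 160.8 mireds.

160.8 mireds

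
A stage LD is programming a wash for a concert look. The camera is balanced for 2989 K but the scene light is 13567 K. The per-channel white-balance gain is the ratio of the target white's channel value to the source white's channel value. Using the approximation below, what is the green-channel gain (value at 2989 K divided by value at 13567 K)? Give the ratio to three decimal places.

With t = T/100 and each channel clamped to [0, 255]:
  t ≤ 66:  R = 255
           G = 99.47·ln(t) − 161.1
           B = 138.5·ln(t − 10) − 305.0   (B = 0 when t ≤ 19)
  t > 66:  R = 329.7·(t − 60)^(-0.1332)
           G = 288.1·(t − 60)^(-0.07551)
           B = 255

0.851

At 13567 K (t = 135.67):
  G = 288.1·(135.67 − 60)^(-0.07551) = 288.1·75.67^(-0.07551) = 288.1·0.72131 = 207.810.
At 2989 K (t = 29.89):
  G = 99.47·ln 29.89 − 161.1 = 99.47·3.3975 − 161.1 = 176.852.
Gain = 176.852 / 207.810 = 0.8510 → 0.851.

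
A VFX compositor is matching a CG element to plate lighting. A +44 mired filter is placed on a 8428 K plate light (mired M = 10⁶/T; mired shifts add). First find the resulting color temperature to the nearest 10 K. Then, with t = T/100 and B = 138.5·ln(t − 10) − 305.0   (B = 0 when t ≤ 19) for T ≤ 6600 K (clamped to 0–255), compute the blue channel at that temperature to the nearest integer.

241

M_in = 10⁶/8428 = 118.65; M_out = 118.65 + (+44) = 162.65.
T_out = 10⁶/162.65 = 6148.1 K → 6150 K; t = 61.5.
B = 138.5·ln(61.5 − 10) − 305.0 = 138.5·ln 51.5 − 305.0 = 138.5·3.9416 − 305.0 = 240.909.
Rounded: 241.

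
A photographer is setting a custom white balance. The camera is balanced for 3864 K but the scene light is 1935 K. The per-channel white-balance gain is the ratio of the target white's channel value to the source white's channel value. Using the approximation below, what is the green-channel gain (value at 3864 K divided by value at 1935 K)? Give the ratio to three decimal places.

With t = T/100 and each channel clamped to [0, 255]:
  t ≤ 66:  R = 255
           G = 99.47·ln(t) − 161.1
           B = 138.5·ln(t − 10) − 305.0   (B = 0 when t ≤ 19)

At 1935 K (t = 19.35):
  G = 99.47·ln 19.35 − 161.1 = 99.47·2.9627 − 161.1 = 133.599.
At 3864 K (t = 38.64):
  G = 99.47·ln 38.64 − 161.1 = 99.47·3.6543 − 161.1 = 202.392.
Gain = 202.392 / 133.599 = 1.5149 → 1.515.

1.515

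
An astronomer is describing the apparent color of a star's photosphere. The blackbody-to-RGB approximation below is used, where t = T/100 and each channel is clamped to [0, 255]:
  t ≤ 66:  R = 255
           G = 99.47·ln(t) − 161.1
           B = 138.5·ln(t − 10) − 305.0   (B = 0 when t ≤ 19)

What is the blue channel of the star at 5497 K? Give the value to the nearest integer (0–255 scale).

t = 5497/100 = 54.97; the t ≤ 66 branch applies.
B = 138.5·ln(54.97 − 10) − 305.0 = 138.5·ln 44.97 − 305.0 = 138.5·3.8060 − 305.0 = 222.130.
Rounded: 222.

222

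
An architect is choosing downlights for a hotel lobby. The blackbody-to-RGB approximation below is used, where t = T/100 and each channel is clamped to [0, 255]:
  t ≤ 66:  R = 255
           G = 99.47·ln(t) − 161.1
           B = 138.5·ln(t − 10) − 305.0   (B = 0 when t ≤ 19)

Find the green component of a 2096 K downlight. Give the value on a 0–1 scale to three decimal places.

t = 2096/100 = 20.96; the t ≤ 66 branch applies.
G = 99.47·ln 20.96 − 161.1 = 99.47·3.0426 − 161.1 = 141.549.
On a 0–1 scale: 141.549/255 = 0.5551 → 0.555.

0.555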